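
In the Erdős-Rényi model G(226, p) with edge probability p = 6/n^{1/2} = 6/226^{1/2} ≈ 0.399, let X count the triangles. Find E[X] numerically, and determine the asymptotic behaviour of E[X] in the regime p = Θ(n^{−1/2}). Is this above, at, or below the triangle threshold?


Number of potential triangles: C(226, 3) = 1898400.
Each occurs with probability p³ ≈ (0.399)³ ≈ 6.35757e-02.
By linearity: E[X] = C(226, 3)·p³ ≈ 1898400 · 6.35757e-02 ≈ 120692.093.
Since α = 1/2 < 1, p = c/n^{1/2} ≫ 1/n is above the triangle threshold p ~ 1/n. Asymptotically E[X] ~ (c³/6)·n^{3(1−α)} = (6³/6)·n^{1.5} → ∞; triangles are abundant w.h.p.

E[X] ≈ 120692.093; in regime p = Θ(1/n^{1/2}) E[X] diverges (above the triangle threshold p ~ 1/n).


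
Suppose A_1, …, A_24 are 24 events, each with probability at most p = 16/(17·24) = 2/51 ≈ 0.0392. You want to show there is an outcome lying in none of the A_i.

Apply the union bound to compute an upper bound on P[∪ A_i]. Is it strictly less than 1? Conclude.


Union bound: P[∪_{i=1}^{24} A_i] ≤ Σ_i P[A_i] ≤ 24·p = 24·(2/51) = 16/17.
Numerically: 16/17 ≈ 0.9412.
Is 16/17 < 1? YES.
Since P[∪ A_i] ≤ 16/17 < 1, the complement has P[∩ A_i^c] ≥ 1 − 16/17 = 1/17 > 0, so some outcome avoids every A_i.

24·p = 16/17 ≈ 0.9412; existence CERTIFIED by the union bound.


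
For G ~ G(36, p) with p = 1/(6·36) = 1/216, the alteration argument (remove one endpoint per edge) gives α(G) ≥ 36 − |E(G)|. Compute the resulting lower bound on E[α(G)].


E[|E(G)|] = C(36, 2)·p = 630 · (1/216) = 35/12.
E[α(G)] ≥ n − E[|E(G)|] = 36 − 35/12 = 397/12.
Numerically: ≈ 33.08333.
(This is only a lower bound; the true E[α(G)] may be larger.)

E[α(G)] ≥ 397/12 ≈ 33.08333.


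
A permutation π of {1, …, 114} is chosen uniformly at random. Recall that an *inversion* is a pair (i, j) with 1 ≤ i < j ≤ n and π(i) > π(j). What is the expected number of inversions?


Write X = Σ X_I over the C(114, 2) = 6441 pairs i < j, with X_I the indicator of one inversion.
There are 6441 indicators.
For each fixed pair i < j, the values π(i) and π(j) are two distinct elements of {1, …, 114} in uniformly random order; by symmetry P[π(i) > π(j)] = 1/2.
By linearity: E[X] = 6441 · (1/2) = C(114, 2) · (1/2) = 6441/2 = 6441/2 ≈ 3220.5000.

E[X] = 6441/2 = 3220.5000.


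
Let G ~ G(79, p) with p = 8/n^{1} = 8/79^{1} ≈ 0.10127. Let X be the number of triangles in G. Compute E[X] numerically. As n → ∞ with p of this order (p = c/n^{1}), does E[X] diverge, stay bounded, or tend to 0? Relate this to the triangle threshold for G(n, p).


Number of potential triangles: C(79, 3) = 79079.
Each occurs with probability p³ ≈ (0.10127)³ ≈ 1.0384574e-03.
By linearity: E[X] = C(79, 3)·p³ ≈ 79079 · 1.0384574e-03 ≈ 82.12017.
Here α = 1, so p = 8/n is exactly at the triangle threshold p ~ 1/n. Asymptotically E[X] → c³/6 = 8³/6 = 256/3 ≈ 85.33333, a bounded constant. In this regime the triangle count is asymptotically Poisson(c³/6).

E[X] ≈ 82.12017; in regime p = Θ(1/n^{1}) E[X] stays bounded (at the triangle threshold p ~ 1/n).


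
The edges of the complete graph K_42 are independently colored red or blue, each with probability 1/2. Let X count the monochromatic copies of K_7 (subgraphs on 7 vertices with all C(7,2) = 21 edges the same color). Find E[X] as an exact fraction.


Let X = Σ_S X_S over the C(42, 7) = 26978328 subsets S of size 7, where X_S = 1 if the K_7 on S is monochromatic.
For a fixed S, the K_7 on S has C(7, 2) = 21 edges. P[all 21 edges red] = (1/2)^21, and likewise for blue, so P[monochromatic] = 2·(1/2)^21 = 2^{1 − 21} = 1/1048576.
By linearity: E[X] = C(42, 7) · 2^{1 − 21} = 26978328 · 1/1048576 = 3372291/131072.
Numerically: E[X] ≈ 25.72854.

E[X] = C(42,7)·2^(1−C(7,2)) = 3372291/131072 ≈ 25.72854.


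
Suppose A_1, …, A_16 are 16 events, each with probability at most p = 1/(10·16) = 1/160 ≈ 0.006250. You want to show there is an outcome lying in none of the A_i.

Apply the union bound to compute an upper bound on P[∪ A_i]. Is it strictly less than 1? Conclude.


Union bound: P[∪_{i=1}^{16} A_i] ≤ Σ_i P[A_i] ≤ 16·p = 16·(1/160) = 1/10.
Numerically: 1/10 ≈ 0.100000.
Is 1/10 < 1? YES.
Since P[∪ A_i] ≤ 1/10 < 1, the complement has P[∩ A_i^c] ≥ 1 − 1/10 = 9/10 > 0, so some outcome avoids every A_i.

16·p = 1/10 ≈ 0.100000; existence CERTIFIED by the union bound.


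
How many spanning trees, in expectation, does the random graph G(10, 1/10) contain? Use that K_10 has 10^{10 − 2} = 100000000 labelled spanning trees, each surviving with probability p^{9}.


K_10 has 10^{10 − 2} = 100000000 labelled spanning trees.
For each such spanning tree H, let X_H = 1 if all 9 edges of H are present in G. Then P[X_H = 1] = p^{9} = (1/10)^{9} = 1/1000000000.
By linearity: E[X] = Σ_H E[X_H] = 100000000 · p^{9} = 100000000 · 1/1000000000 = 1/10.
Numerically: E[X] ≈ 0.1.

E[X] = 100000000 · (1/10)^{9} = 1/10 ≈ 0.1.


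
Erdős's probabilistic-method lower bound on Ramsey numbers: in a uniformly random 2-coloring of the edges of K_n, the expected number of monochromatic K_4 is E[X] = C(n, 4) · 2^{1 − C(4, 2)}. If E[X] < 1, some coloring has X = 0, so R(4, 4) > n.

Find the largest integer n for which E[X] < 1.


We need C(n, 4) · 2^{1 − 6} < 1, i.e. C(n, 4) < 2^{6 − 1} = 32.
Check values of n near the boundary:
  n = 4: C(4, 4) = 1; 1 < 32? YES
  n = 5: C(5, 4) = 5; 5 < 32? YES
  n = 6: C(6, 4) = 15; 15 < 32? YES
  n = 7: C(7, 4) = 35; 35 < 32? NO
  n = 8: C(8, 4) = 70; 70 < 32? NO
The largest n with C(n, 4) < 32 is n = 6 (where E[X] = 15/32 ≈ 0.4687500). Hence R(4, 4) > 6, i.e. R(4, 4) ≥ 7.

Largest n = 6; hence R(4, 4) > 6.


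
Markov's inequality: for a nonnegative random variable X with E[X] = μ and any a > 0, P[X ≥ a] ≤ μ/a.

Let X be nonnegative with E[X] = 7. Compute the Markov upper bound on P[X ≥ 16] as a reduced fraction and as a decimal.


μ = E[X] = 7, a = 16.
Markov: P[X ≥ 16] ≤ μ/a = (7)/16 = 7/16.
Numerically: ≈ 0.437500.
(Since a = 16 > μ = 7.000000, the bound 7/16 is < 1 and informative.)

P[X ≥ 16] ≤ 7/16 ≈ 0.437500.


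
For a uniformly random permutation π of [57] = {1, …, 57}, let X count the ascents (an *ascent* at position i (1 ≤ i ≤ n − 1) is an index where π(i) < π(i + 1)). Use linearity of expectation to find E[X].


Write X = Σ X_I over i = 1, …, 56, with X_I the indicator of one ascent.
There are 56 indicators.
For each fixed i, the pair (π(i), π(i+1)) is a uniformly random ordered pair of distinct values from {1, …, 57}; by symmetry P[π(i) < π(i+1)] = 1/2.
By linearity: E[X] = 56 · (1/2) = (57 − 1) · (1/2) = 28 ≈ 28.000.

E[X] = 28 = 28.000.


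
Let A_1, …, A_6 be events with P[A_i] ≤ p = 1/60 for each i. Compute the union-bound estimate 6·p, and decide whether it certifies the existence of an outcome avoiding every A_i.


Union bound: P[∪_{i=1}^{6} A_i] ≤ Σ_i P[A_i] ≤ 6·p = 6·(1/60) = 1/10.
Numerically: 1/10 ≈ 0.100000.
Is 1/10 < 1? YES.
Since P[∪ A_i] ≤ 1/10 < 1, the complement has P[∩ A_i^c] ≥ 1 − 1/10 = 9/10 > 0, so some outcome avoids every A_i.

6·p = 1/10 ≈ 0.100000; existence CERTIFIED by the union bound.


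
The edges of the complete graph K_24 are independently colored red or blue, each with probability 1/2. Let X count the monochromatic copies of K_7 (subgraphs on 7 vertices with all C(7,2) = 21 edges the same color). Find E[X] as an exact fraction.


Let X = Σ_S X_S over the C(24, 7) = 346104 subsets S of size 7, where X_S = 1 if the K_7 on S is monochromatic.
For a fixed S, the K_7 on S has C(7, 2) = 21 edges. P[all 21 edges red] = (1/2)^21, and likewise for blue, so P[monochromatic] = 2·(1/2)^21 = 2^{1 − 21} = 1/1048576.
By linearity: E[X] = C(24, 7) · 2^{1 − 21} = 346104 · 1/1048576 = 43263/131072.
Numerically: E[X] ≈ 0.330070.

E[X] = C(24,7)·2^(1−C(7,2)) = 43263/131072 ≈ 0.330070.


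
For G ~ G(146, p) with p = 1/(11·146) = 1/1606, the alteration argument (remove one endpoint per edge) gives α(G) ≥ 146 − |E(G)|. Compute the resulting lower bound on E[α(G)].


E[|E(G)|] = C(146, 2)·p = 10585 · (1/1606) = 145/22.
E[α(G)] ≥ n − E[|E(G)|] = 146 − 145/22 = 3067/22.
Numerically: ≈ 139.4091.
(This is only a lower bound; the true E[α(G)] may be larger.)

E[α(G)] ≥ 3067/22 ≈ 139.4091.


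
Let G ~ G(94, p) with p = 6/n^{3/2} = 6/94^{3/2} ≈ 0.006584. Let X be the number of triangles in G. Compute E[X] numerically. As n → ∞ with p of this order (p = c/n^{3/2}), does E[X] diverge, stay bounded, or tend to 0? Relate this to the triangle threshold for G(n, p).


Number of potential triangles: C(94, 3) = 134044.
Each occurs with probability p³ ≈ (0.006584)³ ≈ 2.853504e-07.
By linearity: E[X] = C(94, 3)·p³ ≈ 134044 · 2.853504e-07 ≈ 0.0382.
Since α = 3/2 > 1, p = c/n^{3/2} = o(1/n) is below the triangle threshold p ~ 1/n. Asymptotically E[X] ~ (c³/6)·n^{3(1−α)} = (6³/6)·n^{-1.5} → 0, so by Markov's inequality G has no triangles w.h.p.

E[X] ≈ 0.0382; in regime p = Θ(1/n^{3/2}) E[X] tends to 0 (below the triangle threshold p ~ 1/n).


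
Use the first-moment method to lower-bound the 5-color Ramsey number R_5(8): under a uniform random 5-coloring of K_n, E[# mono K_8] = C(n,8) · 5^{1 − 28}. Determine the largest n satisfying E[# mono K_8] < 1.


We need C(n, 8) · 5^{1 − 28} < 1, i.e. C(n, 8) < 5^{28 − 1} = 7450580596923828125.
Check values of n near the boundary:
  n = 857: C(857, 8) = 6983854138365964575; 6983854138365964575 < 7450580596923828125? YES
  n = 858: C(858, 8) = 7049584530256467771; 7049584530256467771 < 7450580596923828125? YES
  n = 859: C(859, 8) = 7115855595170747139; 7115855595170747139 < 7450580596923828125? YES
  n = 860: C(860, 8) = 7182671140665308145; 7182671140665308145 < 7450580596923828125? YES
  n = 861: C(861, 8) = 7250034996615275865; 7250034996615275865 < 7450580596923828125? YES
  n = 862: C(862, 8) = 7317951015318931845; 7317951015318931845 < 7450580596923828125? YES
  n = 863: C(863, 8) = 7386423071602617757; 7386423071602617757 < 7450580596923828125? YES
  n = 864: C(864, 8) = 7455455062926006708; 7455455062926006708 < 7450580596923828125? NO
  n = 865: C(865, 8) = 7525050909487743060; 7525050909487743060 < 7450580596923828125? NO
The largest n with C(n, 8) < 7450580596923828125 is n = 863 (where E[X] = 7386423071602617757/7450580596923828125 ≈ 0.9914). Hence R_5(8) > 863, i.e. R_5(8) ≥ 864.

Largest n = 863; hence R_5(8) > 863.


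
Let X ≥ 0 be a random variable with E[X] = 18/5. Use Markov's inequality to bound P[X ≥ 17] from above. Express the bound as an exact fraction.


μ = E[X] = 18/5, a = 17.
Markov: P[X ≥ 17] ≤ μ/a = (18/5)/17 = 18/85.
Numerically: ≈ 0.21176.
(Since a = 17 > μ = 3.60000, the bound 18/85 is < 1 and informative.)

P[X ≥ 17] ≤ 18/85 ≈ 0.21176.


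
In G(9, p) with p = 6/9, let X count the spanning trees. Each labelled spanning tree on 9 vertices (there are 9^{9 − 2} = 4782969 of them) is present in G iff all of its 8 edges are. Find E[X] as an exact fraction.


K_9 has 9^{9 − 2} = 4782969 labelled spanning trees.
For each such spanning tree H, let X_H = 1 if all 8 edges of H are present in G. Then P[X_H = 1] = p^{8} = (2/3)^{8} = 256/6561.
Summing the indicators: E[X] = Σ_H E[X_H] = 4782969 · p^{8} = 4782969 · 256/6561 = 186624.
Numerically: E[X] ≈ 186624.

E[X] = 4782969 · (2/3)^{8} = 186624 ≈ 186624.


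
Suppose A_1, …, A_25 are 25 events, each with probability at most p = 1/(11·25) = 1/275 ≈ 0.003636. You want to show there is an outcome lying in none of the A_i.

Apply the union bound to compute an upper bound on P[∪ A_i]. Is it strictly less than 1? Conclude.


Union bound: P[∪_{i=1}^{25} A_i] ≤ Σ_i P[A_i] ≤ 25·p = 25·(1/275) = 1/11.
Numerically: 1/11 ≈ 0.090909.
Is 1/11 < 1? YES.
Since P[∪ A_i] ≤ 1/11 < 1, the complement has P[∩ A_i^c] ≥ 1 − 1/11 = 10/11 > 0, so some outcome avoids every A_i.

25·p = 1/11 ≈ 0.090909; existence CERTIFIED by the union bound.


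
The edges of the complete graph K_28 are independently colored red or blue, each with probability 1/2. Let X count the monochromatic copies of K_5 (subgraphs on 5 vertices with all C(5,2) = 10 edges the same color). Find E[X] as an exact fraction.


Let X = Σ_S X_S over the C(28, 5) = 98280 subsets S of size 5, where X_S = 1 if the K_5 on S is monochromatic.
For a fixed S, the K_5 on S has C(5, 2) = 10 edges. P[all 10 edges red] = (1/2)^10, and likewise for blue, so P[monochromatic] = 2·(1/2)^10 = 2^{1 − 10} = 1/512.
Summing: E[X] = C(28, 5) · 2^{1 − 10} = 98280 · 1/512 = 12285/64.
Numerically: E[X] ≈ 191.953125.

E[X] = C(28,5)·2^(1−C(5,2)) = 12285/64 ≈ 191.953125.


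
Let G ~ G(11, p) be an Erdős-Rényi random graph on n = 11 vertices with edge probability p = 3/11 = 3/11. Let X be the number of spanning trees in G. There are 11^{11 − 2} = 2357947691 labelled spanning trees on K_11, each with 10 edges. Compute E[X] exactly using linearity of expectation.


K_11 has 11^{11 − 2} = 2357947691 labelled spanning trees.
For each such spanning tree H, let X_H = 1 if all 10 edges of H are present in G. Then P[X_H = 1] = p^{10} = (3/11)^{10} = 59049/25937424601.
By linearity: E[X] = Σ_H E[X_H] = 2357947691 · p^{10} = 2357947691 · 59049/25937424601 = 59049/11.
Numerically: E[X] ≈ 5368.

E[X] = 2357947691 · (3/11)^{10} = 59049/11 ≈ 5368.


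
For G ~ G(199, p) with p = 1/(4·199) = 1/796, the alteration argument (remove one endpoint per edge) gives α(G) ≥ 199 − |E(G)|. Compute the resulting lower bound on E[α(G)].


E[|E(G)|] = C(199, 2)·p = 19701 · (1/796) = 99/4.
E[α(G)] ≥ n − E[|E(G)|] = 199 − 99/4 = 697/4.
Numerically: ≈ 174.250.
(This is only a lower bound; the true E[α(G)] may be larger.)

E[α(G)] ≥ 697/4 ≈ 174.250.


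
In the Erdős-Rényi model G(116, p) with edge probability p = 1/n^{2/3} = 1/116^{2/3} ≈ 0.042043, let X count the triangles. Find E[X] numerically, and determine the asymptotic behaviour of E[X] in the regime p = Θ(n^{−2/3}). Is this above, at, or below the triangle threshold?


Number of potential triangles: C(116, 3) = 253460.
Each occurs with probability p³ ≈ (0.042043)³ ≈ 7.4316290e-05.
By linearity: E[X] = C(116, 3)·p³ ≈ 253460 · 7.4316290e-05 ≈ 18.83621.
Since α = 2/3 < 1, p = c/n^{2/3} ≫ 1/n is above the triangle threshold p ~ 1/n. Asymptotically E[X] ~ (c³/6)·n^{3(1−α)} = (1³/6)·n^{1} → ∞; triangles are abundant w.h.p.

E[X] ≈ 18.83621; in regime p = Θ(1/n^{2/3}) E[X] diverges (above the triangle threshold p ~ 1/n).


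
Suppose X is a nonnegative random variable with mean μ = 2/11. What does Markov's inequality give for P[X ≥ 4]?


μ = E[X] = 2/11, a = 4.
Markov: P[X ≥ 4] ≤ μ/a = (2/11)/4 = 1/22.
Numerically: ≈ 0.04545.
(Since a = 4 > μ = 0.18182, the bound 1/22 is < 1 and informative.)

P[X ≥ 4] ≤ 1/22 ≈ 0.04545.


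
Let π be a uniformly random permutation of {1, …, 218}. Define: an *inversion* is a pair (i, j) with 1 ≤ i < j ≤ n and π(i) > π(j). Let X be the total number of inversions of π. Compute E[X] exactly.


Write X = Σ X_I over the C(218, 2) = 23653 pairs i < j, with X_I the indicator of one inversion.
There are 23653 indicators.
For each fixed pair i < j, the values π(i) and π(j) are two distinct elements of {1, …, 218} in uniformly random order; by symmetry P[π(i) > π(j)] = 1/2.
By linearity: E[X] = 23653 · (1/2) = C(218, 2) · (1/2) = 23653/2 = 23653/2 ≈ 11826.5000.

E[X] = 23653/2 = 11826.5000.


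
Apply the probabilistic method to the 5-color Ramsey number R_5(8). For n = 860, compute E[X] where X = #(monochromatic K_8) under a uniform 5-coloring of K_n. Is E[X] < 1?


E[X] = C(860, 8) · 5^{1 − 28} = 7182671140665308145 · 5^{−27} = 7182671140665308145/7450580596923828125.
As a reduced fraction: E[X] = 1436534228133061629/1490116119384765625 ≈ 0.964.
Is E[X] < 1? YES.
Since E[X] < 1, there exists a 5-coloring of K_{860} with no monochromatic K_8; hence R_5(8) > 860.

E[X] = 1436534228133061629/1490116119384765625 ≈ 0.964; E[X] < 1, so R_5(8) > 860.


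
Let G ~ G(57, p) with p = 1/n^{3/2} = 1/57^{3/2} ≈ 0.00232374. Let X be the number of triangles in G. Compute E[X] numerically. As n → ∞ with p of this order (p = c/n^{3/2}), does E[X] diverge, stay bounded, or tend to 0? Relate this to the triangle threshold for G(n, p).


Number of potential triangles: C(57, 3) = 29260.
Each occurs with probability p³ ≈ (0.00232374)³ ≈ 1.25476718e-08.
By linearity: E[X] = C(57, 3)·p³ ≈ 29260 · 1.25476718e-08 ≈ 0.000367.
Since α = 3/2 > 1, p = c/n^{3/2} = o(1/n) is below the triangle threshold p ~ 1/n. Asymptotically E[X] ~ (c³/6)·n^{3(1−α)} = (1³/6)·n^{-1.5} → 0, so by Markov's inequality G has no triangles w.h.p.

E[X] ≈ 0.000367; in regime p = Θ(1/n^{3/2}) E[X] tends to 0 (below the triangle threshold p ~ 1/n).


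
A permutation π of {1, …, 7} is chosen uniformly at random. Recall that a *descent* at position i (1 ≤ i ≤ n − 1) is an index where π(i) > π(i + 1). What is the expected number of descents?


Write X = Σ X_I over i = 1, …, 6, with X_I the indicator of one descent.
There are 6 indicators.
For each fixed i, the pair (π(i), π(i+1)) is a uniformly random ordered pair of distinct values from {1, …, 7}; by symmetry P[π(i) > π(i+1)] = 1/2.
By linearity: E[X] = 6 · (1/2) = (7 − 1) · (1/2) = 3 ≈ 3.0000.

E[X] = 3 = 3.0000.


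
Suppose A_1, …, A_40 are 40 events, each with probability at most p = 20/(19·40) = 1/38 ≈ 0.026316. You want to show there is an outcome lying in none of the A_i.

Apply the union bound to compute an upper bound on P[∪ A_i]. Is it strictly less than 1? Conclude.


Union bound: P[∪_{i=1}^{40} A_i] ≤ Σ_i P[A_i] ≤ 40·p = 40·(1/38) = 20/19.
Numerically: 20/19 ≈ 1.052632.
Is 20/19 < 1? NO.
Since the bound 20/19 is ≥ 1, the union bound is uninformative here; it does NOT by itself certify existence.

40·p = 20/19 ≈ 1.052632; existence NOT certified by the union bound.


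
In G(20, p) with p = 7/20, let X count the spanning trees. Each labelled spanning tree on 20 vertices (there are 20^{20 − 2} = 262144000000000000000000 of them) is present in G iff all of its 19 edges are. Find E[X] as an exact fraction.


K_20 has 20^{20 − 2} = 262144000000000000000000 labelled spanning trees.
For each such spanning tree H, let X_H = 1 if all 19 edges of H are present in G. Then P[X_H = 1] = p^{19} = (7/20)^{19} = 11398895185373143/5242880000000000000000000.
By linearity: E[X] = Σ_H E[X_H] = 262144000000000000000000 · p^{19} = 262144000000000000000000 · 11398895185373143/5242880000000000000000000 = 11398895185373143/20.
Numerically: E[X] ≈ 5.6994e+14.

E[X] = 262144000000000000000000 · (7/20)^{19} = 11398895185373143/20 ≈ 5.6994e+14.


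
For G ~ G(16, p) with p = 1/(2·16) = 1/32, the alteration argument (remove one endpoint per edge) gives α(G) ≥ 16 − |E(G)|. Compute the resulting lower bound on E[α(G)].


E[|E(G)|] = C(16, 2)·p = 120 · (1/32) = 15/4.
E[α(G)] ≥ n − E[|E(G)|] = 16 − 15/4 = 49/4.
Numerically: ≈ 12.2500.
(This is only a lower bound; the true E[α(G)] may be larger.)

E[α(G)] ≥ 49/4 ≈ 12.2500.


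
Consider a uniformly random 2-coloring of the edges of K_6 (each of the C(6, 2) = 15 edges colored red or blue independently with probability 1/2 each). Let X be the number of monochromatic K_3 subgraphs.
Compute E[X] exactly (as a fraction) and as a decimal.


Let X = Σ_S X_S over the C(6, 3) = 20 subsets S of size 3, where X_S = 1 if the K_3 on S is monochromatic.
For a fixed S, the K_3 on S has C(3, 2) = 3 edges. P[all 3 edges red] = (1/2)^3, and likewise for blue, so P[monochromatic] = 2·(1/2)^3 = 2^{1 − 3} = 1/4.
By linearity: E[X] = C(6, 3) · 2^{1 − 3} = 20 · 1/4 = 5.
Numerically: E[X] ≈ 5.000000.

E[X] = C(6,3)·2^(1−C(3,2)) = 5 ≈ 5.000000.


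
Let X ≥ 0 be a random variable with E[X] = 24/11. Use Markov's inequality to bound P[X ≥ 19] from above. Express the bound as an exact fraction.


μ = E[X] = 24/11, a = 19.
Markov: P[X ≥ 19] ≤ μ/a = (24/11)/19 = 24/209.
Numerically: ≈ 0.1148.
(Since a = 19 > μ = 2.1818, the bound 24/209 is < 1 and informative.)

P[X ≥ 19] ≤ 24/209 ≈ 0.1148.


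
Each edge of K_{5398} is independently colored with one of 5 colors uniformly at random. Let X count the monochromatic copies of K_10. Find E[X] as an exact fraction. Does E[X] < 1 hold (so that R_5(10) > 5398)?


E[X] = C(5398, 10) · 5^{1 − 45} = 5740413564134635387185954535766 · 5^{−44} = 5740413564134635387185954535766/5684341886080801486968994140625.
As a reduced fraction: E[X] = 5740413564134635387185954535766/5684341886080801486968994140625 ≈ 1.009864.
Is E[X] < 1? NO.
Since E[X] ≥ 1, the first-moment bound is inconclusive at n = 5398; it does NOT by itself certify R_5(10) > 5398.

E[X] = 5740413564134635387185954535766/5684341886080801486968994140625 ≈ 1.009864; E[X] ≥ 1; first-moment method inconclusive here.


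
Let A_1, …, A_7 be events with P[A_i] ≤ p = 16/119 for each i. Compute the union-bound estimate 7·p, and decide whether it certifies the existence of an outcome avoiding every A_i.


Union bound: P[∪_{i=1}^{7} A_i] ≤ Σ_i P[A_i] ≤ 7·p = 7·(16/119) = 16/17.
Numerically: 16/17 ≈ 0.9411765.
Is 16/17 < 1? YES.
Since P[∪ A_i] ≤ 16/17 < 1, the complement has P[∩ A_i^c] ≥ 1 − 16/17 = 1/17 > 0, so some outcome avoids every A_i.

7·p = 16/17 ≈ 0.9411765; existence CERTIFIED by the union bound.


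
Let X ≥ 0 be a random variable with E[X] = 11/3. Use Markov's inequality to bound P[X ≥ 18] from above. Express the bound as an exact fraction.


μ = E[X] = 11/3, a = 18.
Markov: P[X ≥ 18] ≤ μ/a = (11/3)/18 = 11/54.
Numerically: ≈ 0.204.
(Since a = 18 > μ = 3.667, the bound 11/54 is < 1 and informative.)

P[X ≥ 18] ≤ 11/54 ≈ 0.204.


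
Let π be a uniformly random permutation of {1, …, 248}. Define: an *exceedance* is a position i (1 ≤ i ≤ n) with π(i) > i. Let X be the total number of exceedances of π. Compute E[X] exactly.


Write X = Σ_{i=1}^{248} X_i, where X_i = 1_{π(i) > i}.
For each fixed i, π(i) is uniform over {1, …, 248} (marginal of a uniform permutation), so P[π(i) > i] = (n − i)/n. Summing: Σ_{i=1}^{248} (n − i)/n = (0 + 1 + … + 247)/248 = 248(248 − 1)/(2·248) = (248 − 1)/2.
Hence E[X] = Σ_{i=1}^{248} (248 − i)/248 = 247/2 ≈ 123.50000.

E[X] = 247/2 = 123.50000.


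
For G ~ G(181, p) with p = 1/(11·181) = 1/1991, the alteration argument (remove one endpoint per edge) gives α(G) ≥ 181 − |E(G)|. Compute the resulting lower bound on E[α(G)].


E[|E(G)|] = C(181, 2)·p = 16290 · (1/1991) = 90/11.
E[α(G)] ≥ n − E[|E(G)|] = 181 − 90/11 = 1901/11.
Numerically: ≈ 172.818.
(This is only a lower bound; the true E[α(G)] may be larger.)

E[α(G)] ≥ 1901/11 ≈ 172.818.


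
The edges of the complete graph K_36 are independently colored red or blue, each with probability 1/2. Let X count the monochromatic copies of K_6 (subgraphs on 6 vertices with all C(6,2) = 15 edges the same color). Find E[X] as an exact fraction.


Let X = Σ_S X_S over the C(36, 6) = 1947792 subsets S of size 6, where X_S = 1 if the K_6 on S is monochromatic.
For a fixed S, the K_6 on S has C(6, 2) = 15 edges. P[all 15 edges red] = (1/2)^15, and likewise for blue, so P[monochromatic] = 2·(1/2)^15 = 2^{1 − 15} = 1/16384.
Summing: E[X] = C(36, 6) · 2^{1 − 15} = 1947792 · 1/16384 = 121737/1024.
Numerically: E[X] ≈ 118.8838.

E[X] = C(36,6)·2^(1−C(6,2)) = 121737/1024 ≈ 118.8838.


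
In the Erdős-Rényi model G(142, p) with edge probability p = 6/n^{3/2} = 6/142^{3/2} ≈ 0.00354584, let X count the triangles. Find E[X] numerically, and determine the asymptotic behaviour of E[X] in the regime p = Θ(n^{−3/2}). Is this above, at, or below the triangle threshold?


Number of potential triangles: C(142, 3) = 467180.
Each occurs with probability p³ ≈ (0.00354584)³ ≈ 4.45816565e-08.
By linearity: E[X] = C(142, 3)·p³ ≈ 467180 · 4.45816565e-08 ≈ 0.020828.
Since α = 3/2 > 1, p = c/n^{3/2} = o(1/n) is below the triangle threshold p ~ 1/n. Asymptotically E[X] ~ (c³/6)·n^{3(1−α)} = (6³/6)·n^{-1.5} → 0, so by Markov's inequality G has no triangles w.h.p.

E[X] ≈ 0.020828; in regime p = Θ(1/n^{3/2}) E[X] tends to 0 (below the triangle threshold p ~ 1/n).


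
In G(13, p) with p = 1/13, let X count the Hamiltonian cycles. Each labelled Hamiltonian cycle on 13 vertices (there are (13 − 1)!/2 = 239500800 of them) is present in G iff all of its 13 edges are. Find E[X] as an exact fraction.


K_13 has (13 − 1)!/2 = 239500800 labelled Hamiltonian cycles.
For each such Hamiltonian cycle H, let X_H = 1 if all 13 edges of H are present in G. Then P[X_H = 1] = p^{13} = (1/13)^{13} = 1/302875106592253.
By linearity of expectation: E[X] = Σ_H E[X_H] = 239500800 · p^{13} = 239500800 · 1/302875106592253 = 239500800/302875106592253.
Numerically: E[X] ≈ 7.91e-07.

E[X] = 239500800 · (1/13)^{13} = 239500800/302875106592253 ≈ 7.91e-07.


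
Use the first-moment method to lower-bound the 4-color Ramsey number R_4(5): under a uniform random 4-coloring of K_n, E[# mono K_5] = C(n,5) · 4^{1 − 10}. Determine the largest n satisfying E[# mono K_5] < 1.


We need C(n, 5) · 4^{1 − 10} < 1, i.e. C(n, 5) < 4^{10 − 1} = 262144.
Check values of n near the boundary:
  n = 32: C(32, 5) = 201376; 201376 < 262144? YES
  n = 33: C(33, 5) = 237336; 237336 < 262144? YES
  n = 34: C(34, 5) = 278256; 278256 < 262144? NO
The largest n with C(n, 5) < 262144 is n = 33 (where E[X] = 29667/32768 ≈ 0.905365). Hence R_4(5) > 33, i.e. R_4(5) ≥ 34.

Largest n = 33; hence R_4(5) > 33.


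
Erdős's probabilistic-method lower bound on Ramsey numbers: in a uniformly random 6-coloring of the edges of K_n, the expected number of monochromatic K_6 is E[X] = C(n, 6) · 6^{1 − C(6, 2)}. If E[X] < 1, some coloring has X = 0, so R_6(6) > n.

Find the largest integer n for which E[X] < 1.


We need C(n, 6) · 6^{1 − 15} < 1, i.e. C(n, 6) < 6^{15 − 1} = 78364164096.
Check values of n near the boundary:
  n = 193: C(193, 6) = 66364016544; 66364016544 < 78364164096? YES
  n = 194: C(194, 6) = 68482017072; 68482017072 < 78364164096? YES
  n = 195: C(195, 6) = 70656049360; 70656049360 < 78364164096? YES
  n = 196: C(196, 6) = 72887293024; 72887293024 < 78364164096? YES
  n = 197: C(197, 6) = 75176946208; 75176946208 < 78364164096? YES
  n = 198: C(198, 6) = 77526225777; 77526225777 < 78364164096? YES
  n = 199: C(199, 6) = 79936367511; 79936367511 < 78364164096? NO
  n = 200: C(200, 6) = 82408626300; 82408626300 < 78364164096? NO
  n = 201: C(201, 6) = 84944276340; 84944276340 < 78364164096? NO
The largest n with C(n, 6) < 78364164096 is n = 198 (where E[X] = 25842075259/26121388032 ≈ 0.9893). Hence R_6(6) > 198, i.e. R_6(6) ≥ 199.

Largest n = 198; hence R_6(6) > 198.


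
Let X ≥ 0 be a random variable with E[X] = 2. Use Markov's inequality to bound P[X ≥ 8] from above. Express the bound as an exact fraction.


μ = E[X] = 2, a = 8.
Markov: P[X ≥ 8] ≤ μ/a = (2)/8 = 1/4.
Numerically: ≈ 0.250000.
(Since a = 8 > μ = 2.000000, the bound 1/4 is < 1 and informative.)

P[X ≥ 8] ≤ 1/4 ≈ 0.250000.


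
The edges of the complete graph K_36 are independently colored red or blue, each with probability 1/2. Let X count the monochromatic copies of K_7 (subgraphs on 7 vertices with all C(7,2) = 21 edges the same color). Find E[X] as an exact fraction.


Let X = Σ_S X_S over the C(36, 7) = 8347680 subsets S of size 7, where X_S = 1 if the K_7 on S is monochromatic.
For a fixed S, the K_7 on S has C(7, 2) = 21 edges. P[all 21 edges red] = (1/2)^21, and likewise for blue, so P[monochromatic] = 2·(1/2)^21 = 2^{1 − 21} = 1/1048576.
By linearity of expectation: E[X] = C(36, 7) · 2^{1 − 21} = 8347680 · 1/1048576 = 260865/32768.
Numerically: E[X] ≈ 7.96097.

E[X] = C(36,7)·2^(1−C(7,2)) = 260865/32768 ≈ 7.96097.


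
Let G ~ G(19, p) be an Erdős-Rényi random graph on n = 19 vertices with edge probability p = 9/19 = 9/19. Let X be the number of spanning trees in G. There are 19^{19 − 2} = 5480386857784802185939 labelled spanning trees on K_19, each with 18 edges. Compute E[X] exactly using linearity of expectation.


K_19 has 19^{19 − 2} = 5480386857784802185939 labelled spanning trees.
For each such spanning tree H, let X_H = 1 if all 18 edges of H are present in G. Then P[X_H = 1] = p^{18} = (9/19)^{18} = 150094635296999121/104127350297911241532841.
Summing the indicators: E[X] = Σ_H E[X_H] = 5480386857784802185939 · p^{18} = 5480386857784802185939 · 150094635296999121/104127350297911241532841 = 150094635296999121/19.
Numerically: E[X] ≈ 7.8997e+15.

E[X] = 5480386857784802185939 · (9/19)^{18} = 150094635296999121/19 ≈ 7.8997e+15.


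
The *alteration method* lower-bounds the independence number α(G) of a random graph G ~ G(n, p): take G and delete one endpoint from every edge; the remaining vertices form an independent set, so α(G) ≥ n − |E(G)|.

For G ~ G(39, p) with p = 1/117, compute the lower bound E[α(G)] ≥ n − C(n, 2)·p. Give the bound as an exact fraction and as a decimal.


E[|E(G)|] = C(39, 2)·p = 741 · (1/117) = 19/3.
E[α(G)] ≥ n − E[|E(G)|] = 39 − 19/3 = 98/3.
Numerically: ≈ 32.66667.
(This is only a lower bound; the true E[α(G)] may be larger.)

E[α(G)] ≥ 98/3 ≈ 32.66667.


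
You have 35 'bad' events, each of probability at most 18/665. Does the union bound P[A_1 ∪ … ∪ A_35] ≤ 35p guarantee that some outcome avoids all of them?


Union bound: P[∪_{i=1}^{35} A_i] ≤ Σ_i P[A_i] ≤ 35·p = 35·(18/665) = 18/19.
Numerically: 18/19 ≈ 0.94737.
Is 18/19 < 1? YES.
Since P[∪ A_i] ≤ 18/19 < 1, the complement has P[∩ A_i^c] ≥ 1 − 18/19 = 1/19 > 0, so some outcome avoids every A_i.

35·p = 18/19 ≈ 0.94737; existence CERTIFIED by the union bound.


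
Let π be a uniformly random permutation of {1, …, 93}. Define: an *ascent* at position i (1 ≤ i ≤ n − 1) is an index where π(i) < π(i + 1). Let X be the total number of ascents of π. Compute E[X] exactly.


Write X = Σ X_I over i = 1, …, 92, with X_I the indicator of one ascent.
There are 92 indicators.
For each fixed i, the pair (π(i), π(i+1)) is a uniformly random ordered pair of distinct values from {1, …, 93}; by symmetry P[π(i) < π(i+1)] = 1/2.
By linearity: E[X] = 92 · (1/2) = (93 − 1) · (1/2) = 46 ≈ 46.00000.

E[X] = 46 = 46.00000.


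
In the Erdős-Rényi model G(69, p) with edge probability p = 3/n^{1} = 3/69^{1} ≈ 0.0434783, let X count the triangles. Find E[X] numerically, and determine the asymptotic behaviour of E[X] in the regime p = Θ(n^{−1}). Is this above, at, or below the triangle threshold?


Number of potential triangles: C(69, 3) = 52394.
Each occurs with probability p³ ≈ (0.0434783)³ ≈ 8.21895291e-05.
By linearity: E[X] = C(69, 3)·p³ ≈ 52394 · 8.21895291e-05 ≈ 4.306238.
Here α = 1, so p = 3/n is exactly at the triangle threshold p ~ 1/n. Asymptotically E[X] → c³/6 = 3³/6 = 9/2 ≈ 4.500000, a bounded constant. In this regime the triangle count is asymptotically Poisson(c³/6).

E[X] ≈ 4.306238; in regime p = Θ(1/n^{1}) E[X] stays bounded (at the triangle threshold p ~ 1/n).


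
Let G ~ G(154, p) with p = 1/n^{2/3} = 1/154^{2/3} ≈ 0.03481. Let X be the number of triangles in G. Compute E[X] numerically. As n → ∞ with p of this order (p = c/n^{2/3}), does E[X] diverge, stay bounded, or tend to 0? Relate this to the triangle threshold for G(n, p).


Number of potential triangles: C(154, 3) = 596904.
Each occurs with probability p³ ≈ (0.03481)³ ≈ 4.216563e-05.
By linearity: E[X] = C(154, 3)·p³ ≈ 596904 · 4.216563e-05 ≈ 25.1688.
Since α = 2/3 < 1, p = c/n^{2/3} ≫ 1/n is above the triangle threshold p ~ 1/n. Asymptotically E[X] ~ (c³/6)·n^{3(1−α)} = (1³/6)·n^{1} → ∞; triangles are abundant w.h.p.

E[X] ≈ 25.1688; in regime p = Θ(1/n^{2/3}) E[X] diverges (above the triangle threshold p ~ 1/n).


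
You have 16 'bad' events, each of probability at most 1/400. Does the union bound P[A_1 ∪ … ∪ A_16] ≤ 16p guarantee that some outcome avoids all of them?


Union bound: P[∪_{i=1}^{16} A_i] ≤ Σ_i P[A_i] ≤ 16·p = 16·(1/400) = 1/25.
Numerically: 1/25 ≈ 0.0400.
Is 1/25 < 1? YES.
Since P[∪ A_i] ≤ 1/25 < 1, the complement has P[∩ A_i^c] ≥ 1 − 1/25 = 24/25 > 0, so some outcome avoids every A_i.

16·p = 1/25 ≈ 0.0400; existence CERTIFIED by the union bound.


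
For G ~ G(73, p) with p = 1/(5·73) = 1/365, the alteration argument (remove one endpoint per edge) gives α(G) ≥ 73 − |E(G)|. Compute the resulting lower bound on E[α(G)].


E[|E(G)|] = C(73, 2)·p = 2628 · (1/365) = 36/5.
E[α(G)] ≥ n − E[|E(G)|] = 73 − 36/5 = 329/5.
Numerically: ≈ 65.800000.
(This is only a lower bound; the true E[α(G)] may be larger.)

E[α(G)] ≥ 329/5 ≈ 65.800000.


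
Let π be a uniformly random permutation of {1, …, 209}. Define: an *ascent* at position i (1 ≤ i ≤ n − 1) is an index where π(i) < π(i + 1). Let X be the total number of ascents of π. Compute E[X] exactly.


Write X = Σ X_I over i = 1, …, 208, with X_I the indicator of one ascent.
There are 208 indicators.
For each fixed i, the pair (π(i), π(i+1)) is a uniformly random ordered pair of distinct values from {1, …, 209}; by symmetry P[π(i) < π(i+1)] = 1/2.
By linearity: E[X] = 208 · (1/2) = (209 − 1) · (1/2) = 104 ≈ 104.000000.

E[X] = 104 = 104.000000.


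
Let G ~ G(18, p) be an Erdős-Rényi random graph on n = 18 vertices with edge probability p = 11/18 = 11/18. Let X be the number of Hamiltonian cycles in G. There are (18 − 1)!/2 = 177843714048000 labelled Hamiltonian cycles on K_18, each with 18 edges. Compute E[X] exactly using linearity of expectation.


K_18 has (18 − 1)!/2 = 177843714048000 labelled Hamiltonian cycles.
For each such Hamiltonian cycle H, let X_H = 1 if all 18 edges of H are present in G. Then P[X_H = 1] = p^{18} = (11/18)^{18} = 5559917313492231481/39346408075296537575424.
By linearity of expectation: E[X] = Σ_H E[X_H] = 177843714048000 · p^{18} = 177843714048000 · 5559917313492231481/39346408075296537575424 = 82786473808235140223154875/3294258113514384.
Numerically: E[X] ≈ 2.51e+10.

E[X] = 177843714048000 · (11/18)^{18} = 82786473808235140223154875/3294258113514384 ≈ 2.51e+10.


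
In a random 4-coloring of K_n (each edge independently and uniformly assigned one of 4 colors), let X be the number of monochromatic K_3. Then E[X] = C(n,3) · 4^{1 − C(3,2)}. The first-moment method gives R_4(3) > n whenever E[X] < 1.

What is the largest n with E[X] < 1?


We need C(n, 3) · 4^{1 − 3} < 1, i.e. C(n, 3) < 4^{3 − 1} = 16.
Check values of n near the boundary:
  n = 3: C(3, 3) = 1; 1 < 16? YES
  n = 4: C(4, 3) = 4; 4 < 16? YES
  n = 5: C(5, 3) = 10; 10 < 16? YES
  n = 6: C(6, 3) = 20; 20 < 16? NO
  n = 7: C(7, 3) = 35; 35 < 16? NO
The largest n with C(n, 3) < 16 is n = 5 (where E[X] = 5/8 ≈ 0.625000). Hence R_4(3) > 5, i.e. R_4(3) ≥ 6.

Largest n = 5; hence R_4(3) > 5.


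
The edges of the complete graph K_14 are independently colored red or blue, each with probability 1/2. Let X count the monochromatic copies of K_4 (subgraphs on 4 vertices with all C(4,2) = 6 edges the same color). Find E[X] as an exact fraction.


Let X = Σ_S X_S over the C(14, 4) = 1001 subsets S of size 4, where X_S = 1 if the K_4 on S is monochromatic.
For a fixed S, the K_4 on S has C(4, 2) = 6 edges. P[all 6 edges red] = (1/2)^6, and likewise for blue, so P[monochromatic] = 2·(1/2)^6 = 2^{1 − 6} = 1/32.
By linearity of expectation: E[X] = C(14, 4) · 2^{1 − 6} = 1001 · 1/32 = 1001/32.
Numerically: E[X] ≈ 31.28125.

E[X] = C(14,4)·2^(1−C(4,2)) = 1001/32 ≈ 31.28125.


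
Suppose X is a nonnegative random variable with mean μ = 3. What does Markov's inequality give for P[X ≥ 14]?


μ = E[X] = 3, a = 14.
Markov: P[X ≥ 14] ≤ μ/a = (3)/14 = 3/14.
Numerically: ≈ 0.21429.
(Since a = 14 > μ = 3.00000, the bound 3/14 is < 1 and informative.)

P[X ≥ 14] ≤ 3/14 ≈ 0.21429.


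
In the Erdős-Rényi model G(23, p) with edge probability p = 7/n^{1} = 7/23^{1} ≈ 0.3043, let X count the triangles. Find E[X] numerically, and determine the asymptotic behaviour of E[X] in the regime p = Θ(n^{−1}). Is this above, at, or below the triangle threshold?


Number of potential triangles: C(23, 3) = 1771.
Each occurs with probability p³ ≈ (0.3043)³ ≈ 2.819101e-02.
By linearity: E[X] = C(23, 3)·p³ ≈ 1771 · 2.819101e-02 ≈ 49.9263.
Here α = 1, so p = 7/n is exactly at the triangle threshold p ~ 1/n. Asymptotically E[X] → c³/6 = 7³/6 = 343/6 ≈ 57.1667, a bounded constant. In this regime the triangle count is asymptotically Poisson(c³/6).

E[X] ≈ 49.9263; in regime p = Θ(1/n^{1}) E[X] stays bounded (at the triangle threshold p ~ 1/n).


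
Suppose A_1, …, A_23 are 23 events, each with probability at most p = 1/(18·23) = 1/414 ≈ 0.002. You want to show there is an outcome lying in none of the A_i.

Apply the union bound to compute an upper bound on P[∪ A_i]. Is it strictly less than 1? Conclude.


Union bound: P[∪_{i=1}^{23} A_i] ≤ Σ_i P[A_i] ≤ 23·p = 23·(1/414) = 1/18.
Numerically: 1/18 ≈ 0.056.
Is 1/18 < 1? YES.
Since P[∪ A_i] ≤ 1/18 < 1, the complement has P[∩ A_i^c] ≥ 1 − 1/18 = 17/18 > 0, so some outcome avoids every A_i.

23·p = 1/18 ≈ 0.056; existence CERTIFIED by the union bound.


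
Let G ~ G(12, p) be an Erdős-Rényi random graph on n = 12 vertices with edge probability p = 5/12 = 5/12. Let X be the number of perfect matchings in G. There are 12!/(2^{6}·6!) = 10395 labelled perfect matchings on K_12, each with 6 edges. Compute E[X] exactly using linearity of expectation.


K_12 has 12!/(2^{6}·6!) = 10395 labelled perfect matchings.
For each such perfect matching H, let X_H = 1 if all 6 edges of H are present in G. Then P[X_H = 1] = p^{6} = (5/12)^{6} = 15625/2985984.
Summing the indicators: E[X] = Σ_H E[X_H] = 10395 · p^{6} = 10395 · 15625/2985984 = 6015625/110592.
Numerically: E[X] ≈ 54.395.

E[X] = 10395 · (5/12)^{6} = 6015625/110592 ≈ 54.395.


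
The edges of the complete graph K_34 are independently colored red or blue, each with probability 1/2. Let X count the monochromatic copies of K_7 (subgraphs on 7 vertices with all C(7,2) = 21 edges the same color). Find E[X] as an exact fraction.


Let X = Σ_S X_S over the C(34, 7) = 5379616 subsets S of size 7, where X_S = 1 if the K_7 on S is monochromatic.
For a fixed S, the K_7 on S has C(7, 2) = 21 edges. P[all 21 edges red] = (1/2)^21, and likewise for blue, so P[monochromatic] = 2·(1/2)^21 = 2^{1 − 21} = 1/1048576.
By linearity: E[X] = C(34, 7) · 2^{1 − 21} = 5379616 · 1/1048576 = 168113/32768.
Numerically: E[X] ≈ 5.1304.

E[X] = C(34,7)·2^(1−C(7,2)) = 168113/32768 ≈ 5.1304.


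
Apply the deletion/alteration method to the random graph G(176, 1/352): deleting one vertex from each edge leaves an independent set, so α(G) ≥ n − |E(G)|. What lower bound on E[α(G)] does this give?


E[|E(G)|] = C(176, 2)·p = 15400 · (1/352) = 175/4.
E[α(G)] ≥ n − E[|E(G)|] = 176 − 175/4 = 529/4.
Numerically: ≈ 132.25000.
(This is only a lower bound; the true E[α(G)] may be larger.)

E[α(G)] ≥ 529/4 ≈ 132.25000.


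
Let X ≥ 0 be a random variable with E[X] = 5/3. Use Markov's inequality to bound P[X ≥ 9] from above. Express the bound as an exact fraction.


μ = E[X] = 5/3, a = 9.
Markov: P[X ≥ 9] ≤ μ/a = (5/3)/9 = 5/27.
Numerically: ≈ 0.185.
(Since a = 9 > μ = 1.667, the bound 5/27 is < 1 and informative.)

P[X ≥ 9] ≤ 5/27 ≈ 0.185.


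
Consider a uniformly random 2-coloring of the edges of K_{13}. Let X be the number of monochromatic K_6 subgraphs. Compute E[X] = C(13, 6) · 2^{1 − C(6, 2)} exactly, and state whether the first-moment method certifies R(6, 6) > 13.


E[X] = C(13, 6) · 2^{1 − 15} = 1716 · 2^{−14} = 1716/16384.
As a reduced fraction: E[X] = 429/4096 ≈ 0.105.
Is E[X] < 1? YES.
Since E[X] < 1, there exists a 2-coloring of K_{13} with no monochromatic K_6; hence R(6, 6) > 13.

E[X] = 429/4096 ≈ 0.105; E[X] < 1, so R(6, 6) > 13.
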